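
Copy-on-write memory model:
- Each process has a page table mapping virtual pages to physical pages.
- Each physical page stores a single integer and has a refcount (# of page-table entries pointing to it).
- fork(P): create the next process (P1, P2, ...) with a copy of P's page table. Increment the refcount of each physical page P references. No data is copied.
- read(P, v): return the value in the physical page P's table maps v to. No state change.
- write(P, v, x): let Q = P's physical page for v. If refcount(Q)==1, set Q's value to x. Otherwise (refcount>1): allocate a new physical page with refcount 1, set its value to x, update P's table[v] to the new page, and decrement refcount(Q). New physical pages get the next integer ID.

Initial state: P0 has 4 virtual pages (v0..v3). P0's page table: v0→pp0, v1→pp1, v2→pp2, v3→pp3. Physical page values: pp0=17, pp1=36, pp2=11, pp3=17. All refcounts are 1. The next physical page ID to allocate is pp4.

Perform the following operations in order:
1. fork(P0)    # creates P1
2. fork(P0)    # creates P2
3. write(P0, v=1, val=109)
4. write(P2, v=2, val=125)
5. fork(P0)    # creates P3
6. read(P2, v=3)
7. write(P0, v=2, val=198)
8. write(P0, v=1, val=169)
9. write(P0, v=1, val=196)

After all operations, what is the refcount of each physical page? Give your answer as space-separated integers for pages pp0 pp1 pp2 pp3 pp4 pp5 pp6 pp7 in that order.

Answer: 4 2 2 4 1 1 1 1

Derivation:
Op 1: fork(P0) -> P1. 4 ppages; refcounts: pp0:2 pp1:2 pp2:2 pp3:2
Op 2: fork(P0) -> P2. 4 ppages; refcounts: pp0:3 pp1:3 pp2:3 pp3:3
Op 3: write(P0, v1, 109). refcount(pp1)=3>1 -> COPY to pp4. 5 ppages; refcounts: pp0:3 pp1:2 pp2:3 pp3:3 pp4:1
Op 4: write(P2, v2, 125). refcount(pp2)=3>1 -> COPY to pp5. 6 ppages; refcounts: pp0:3 pp1:2 pp2:2 pp3:3 pp4:1 pp5:1
Op 5: fork(P0) -> P3. 6 ppages; refcounts: pp0:4 pp1:2 pp2:3 pp3:4 pp4:2 pp5:1
Op 6: read(P2, v3) -> 17. No state change.
Op 7: write(P0, v2, 198). refcount(pp2)=3>1 -> COPY to pp6. 7 ppages; refcounts: pp0:4 pp1:2 pp2:2 pp3:4 pp4:2 pp5:1 pp6:1
Op 8: write(P0, v1, 169). refcount(pp4)=2>1 -> COPY to pp7. 8 ppages; refcounts: pp0:4 pp1:2 pp2:2 pp3:4 pp4:1 pp5:1 pp6:1 pp7:1
Op 9: write(P0, v1, 196). refcount(pp7)=1 -> write in place. 8 ppages; refcounts: pp0:4 pp1:2 pp2:2 pp3:4 pp4:1 pp5:1 pp6:1 pp7:1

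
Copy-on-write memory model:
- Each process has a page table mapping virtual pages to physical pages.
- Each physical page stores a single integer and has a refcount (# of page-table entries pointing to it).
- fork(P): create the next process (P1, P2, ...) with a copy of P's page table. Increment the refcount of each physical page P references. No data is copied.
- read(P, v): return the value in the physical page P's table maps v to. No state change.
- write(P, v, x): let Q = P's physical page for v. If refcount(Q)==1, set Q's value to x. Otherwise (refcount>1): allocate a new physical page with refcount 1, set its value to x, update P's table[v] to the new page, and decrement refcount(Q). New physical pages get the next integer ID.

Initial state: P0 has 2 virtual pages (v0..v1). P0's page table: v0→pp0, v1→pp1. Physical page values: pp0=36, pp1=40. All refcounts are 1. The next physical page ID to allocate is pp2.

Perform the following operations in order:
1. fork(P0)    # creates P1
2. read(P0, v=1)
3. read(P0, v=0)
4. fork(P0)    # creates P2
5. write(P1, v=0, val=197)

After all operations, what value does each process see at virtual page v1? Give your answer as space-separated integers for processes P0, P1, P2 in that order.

Op 1: fork(P0) -> P1. 2 ppages; refcounts: pp0:2 pp1:2
Op 2: read(P0, v1) -> 40. No state change.
Op 3: read(P0, v0) -> 36. No state change.
Op 4: fork(P0) -> P2. 2 ppages; refcounts: pp0:3 pp1:3
Op 5: write(P1, v0, 197). refcount(pp0)=3>1 -> COPY to pp2. 3 ppages; refcounts: pp0:2 pp1:3 pp2:1
P0: v1 -> pp1 = 40
P1: v1 -> pp1 = 40
P2: v1 -> pp1 = 40

Answer: 40 40 40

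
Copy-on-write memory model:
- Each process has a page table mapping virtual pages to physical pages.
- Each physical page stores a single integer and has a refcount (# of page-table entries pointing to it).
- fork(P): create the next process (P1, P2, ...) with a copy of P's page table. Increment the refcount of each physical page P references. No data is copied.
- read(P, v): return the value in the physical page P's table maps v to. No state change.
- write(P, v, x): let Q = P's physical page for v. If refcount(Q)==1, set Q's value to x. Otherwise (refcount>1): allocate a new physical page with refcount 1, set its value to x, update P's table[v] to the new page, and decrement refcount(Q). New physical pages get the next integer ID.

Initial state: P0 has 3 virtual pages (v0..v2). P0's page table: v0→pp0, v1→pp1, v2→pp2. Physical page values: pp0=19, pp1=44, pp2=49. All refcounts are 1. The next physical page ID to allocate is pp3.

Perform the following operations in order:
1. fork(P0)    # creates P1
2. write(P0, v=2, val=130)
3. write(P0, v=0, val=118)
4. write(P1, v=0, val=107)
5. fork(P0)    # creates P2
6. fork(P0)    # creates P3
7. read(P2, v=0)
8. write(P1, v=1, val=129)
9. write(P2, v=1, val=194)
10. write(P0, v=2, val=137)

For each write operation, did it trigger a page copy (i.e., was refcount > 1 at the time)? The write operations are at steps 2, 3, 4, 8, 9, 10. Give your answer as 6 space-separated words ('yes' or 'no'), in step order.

Op 1: fork(P0) -> P1. 3 ppages; refcounts: pp0:2 pp1:2 pp2:2
Op 2: write(P0, v2, 130). refcount(pp2)=2>1 -> COPY to pp3. 4 ppages; refcounts: pp0:2 pp1:2 pp2:1 pp3:1
Op 3: write(P0, v0, 118). refcount(pp0)=2>1 -> COPY to pp4. 5 ppages; refcounts: pp0:1 pp1:2 pp2:1 pp3:1 pp4:1
Op 4: write(P1, v0, 107). refcount(pp0)=1 -> write in place. 5 ppages; refcounts: pp0:1 pp1:2 pp2:1 pp3:1 pp4:1
Op 5: fork(P0) -> P2. 5 ppages; refcounts: pp0:1 pp1:3 pp2:1 pp3:2 pp4:2
Op 6: fork(P0) -> P3. 5 ppages; refcounts: pp0:1 pp1:4 pp2:1 pp3:3 pp4:3
Op 7: read(P2, v0) -> 118. No state change.
Op 8: write(P1, v1, 129). refcount(pp1)=4>1 -> COPY to pp5. 6 ppages; refcounts: pp0:1 pp1:3 pp2:1 pp3:3 pp4:3 pp5:1
Op 9: write(P2, v1, 194). refcount(pp1)=3>1 -> COPY to pp6. 7 ppages; refcounts: pp0:1 pp1:2 pp2:1 pp3:3 pp4:3 pp5:1 pp6:1
Op 10: write(P0, v2, 137). refcount(pp3)=3>1 -> COPY to pp7. 8 ppages; refcounts: pp0:1 pp1:2 pp2:1 pp3:2 pp4:3 pp5:1 pp6:1 pp7:1

yes yes no yes yes yes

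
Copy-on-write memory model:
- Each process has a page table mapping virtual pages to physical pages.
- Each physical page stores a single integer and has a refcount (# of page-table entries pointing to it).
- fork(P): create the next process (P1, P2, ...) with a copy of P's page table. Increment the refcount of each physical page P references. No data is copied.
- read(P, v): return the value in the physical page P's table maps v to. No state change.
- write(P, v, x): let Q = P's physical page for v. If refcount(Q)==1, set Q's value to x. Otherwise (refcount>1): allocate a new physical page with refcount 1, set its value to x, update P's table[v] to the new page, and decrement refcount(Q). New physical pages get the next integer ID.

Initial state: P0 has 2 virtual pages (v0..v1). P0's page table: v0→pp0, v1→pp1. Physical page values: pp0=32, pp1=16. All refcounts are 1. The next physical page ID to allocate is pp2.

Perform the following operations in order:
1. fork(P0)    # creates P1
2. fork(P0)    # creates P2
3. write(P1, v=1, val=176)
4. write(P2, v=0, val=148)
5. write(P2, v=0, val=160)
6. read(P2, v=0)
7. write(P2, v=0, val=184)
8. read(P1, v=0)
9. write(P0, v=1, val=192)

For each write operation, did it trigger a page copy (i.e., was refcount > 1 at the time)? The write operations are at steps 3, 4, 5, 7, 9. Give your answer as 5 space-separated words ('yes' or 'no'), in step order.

Op 1: fork(P0) -> P1. 2 ppages; refcounts: pp0:2 pp1:2
Op 2: fork(P0) -> P2. 2 ppages; refcounts: pp0:3 pp1:3
Op 3: write(P1, v1, 176). refcount(pp1)=3>1 -> COPY to pp2. 3 ppages; refcounts: pp0:3 pp1:2 pp2:1
Op 4: write(P2, v0, 148). refcount(pp0)=3>1 -> COPY to pp3. 4 ppages; refcounts: pp0:2 pp1:2 pp2:1 pp3:1
Op 5: write(P2, v0, 160). refcount(pp3)=1 -> write in place. 4 ppages; refcounts: pp0:2 pp1:2 pp2:1 pp3:1
Op 6: read(P2, v0) -> 160. No state change.
Op 7: write(P2, v0, 184). refcount(pp3)=1 -> write in place. 4 ppages; refcounts: pp0:2 pp1:2 pp2:1 pp3:1
Op 8: read(P1, v0) -> 32. No state change.
Op 9: write(P0, v1, 192). refcount(pp1)=2>1 -> COPY to pp4. 5 ppages; refcounts: pp0:2 pp1:1 pp2:1 pp3:1 pp4:1

yes yes no no yes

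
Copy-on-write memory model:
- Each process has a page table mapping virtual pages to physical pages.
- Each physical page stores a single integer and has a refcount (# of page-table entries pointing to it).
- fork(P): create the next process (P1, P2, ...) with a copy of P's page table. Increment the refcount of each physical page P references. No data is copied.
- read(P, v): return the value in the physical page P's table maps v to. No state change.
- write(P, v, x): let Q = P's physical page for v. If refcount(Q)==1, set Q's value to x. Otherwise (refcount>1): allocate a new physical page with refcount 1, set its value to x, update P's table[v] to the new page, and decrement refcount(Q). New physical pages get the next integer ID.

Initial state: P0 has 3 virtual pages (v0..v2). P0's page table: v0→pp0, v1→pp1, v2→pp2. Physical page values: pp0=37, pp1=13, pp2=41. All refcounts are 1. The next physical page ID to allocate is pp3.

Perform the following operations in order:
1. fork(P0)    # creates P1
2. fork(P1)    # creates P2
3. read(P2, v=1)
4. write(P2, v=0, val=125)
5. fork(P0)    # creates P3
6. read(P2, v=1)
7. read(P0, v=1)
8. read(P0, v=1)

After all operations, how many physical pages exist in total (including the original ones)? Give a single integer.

Answer: 4

Derivation:
Op 1: fork(P0) -> P1. 3 ppages; refcounts: pp0:2 pp1:2 pp2:2
Op 2: fork(P1) -> P2. 3 ppages; refcounts: pp0:3 pp1:3 pp2:3
Op 3: read(P2, v1) -> 13. No state change.
Op 4: write(P2, v0, 125). refcount(pp0)=3>1 -> COPY to pp3. 4 ppages; refcounts: pp0:2 pp1:3 pp2:3 pp3:1
Op 5: fork(P0) -> P3. 4 ppages; refcounts: pp0:3 pp1:4 pp2:4 pp3:1
Op 6: read(P2, v1) -> 13. No state change.
Op 7: read(P0, v1) -> 13. No state change.
Op 8: read(P0, v1) -> 13. No state change.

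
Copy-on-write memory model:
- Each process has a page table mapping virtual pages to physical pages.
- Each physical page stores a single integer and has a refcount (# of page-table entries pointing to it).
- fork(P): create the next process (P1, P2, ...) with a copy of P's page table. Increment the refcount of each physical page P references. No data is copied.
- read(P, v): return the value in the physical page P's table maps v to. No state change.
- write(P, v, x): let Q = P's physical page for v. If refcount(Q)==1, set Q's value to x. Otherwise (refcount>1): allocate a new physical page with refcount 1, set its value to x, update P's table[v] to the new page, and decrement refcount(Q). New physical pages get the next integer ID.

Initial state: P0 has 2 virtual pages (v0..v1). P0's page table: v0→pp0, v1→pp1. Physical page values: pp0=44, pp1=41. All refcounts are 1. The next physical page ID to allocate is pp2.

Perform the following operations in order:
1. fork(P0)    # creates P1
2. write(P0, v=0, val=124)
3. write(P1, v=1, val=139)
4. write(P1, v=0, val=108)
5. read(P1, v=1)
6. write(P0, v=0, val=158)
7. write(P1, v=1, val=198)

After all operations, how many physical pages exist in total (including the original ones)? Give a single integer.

Op 1: fork(P0) -> P1. 2 ppages; refcounts: pp0:2 pp1:2
Op 2: write(P0, v0, 124). refcount(pp0)=2>1 -> COPY to pp2. 3 ppages; refcounts: pp0:1 pp1:2 pp2:1
Op 3: write(P1, v1, 139). refcount(pp1)=2>1 -> COPY to pp3. 4 ppages; refcounts: pp0:1 pp1:1 pp2:1 pp3:1
Op 4: write(P1, v0, 108). refcount(pp0)=1 -> write in place. 4 ppages; refcounts: pp0:1 pp1:1 pp2:1 pp3:1
Op 5: read(P1, v1) -> 139. No state change.
Op 6: write(P0, v0, 158). refcount(pp2)=1 -> write in place. 4 ppages; refcounts: pp0:1 pp1:1 pp2:1 pp3:1
Op 7: write(P1, v1, 198). refcount(pp3)=1 -> write in place. 4 ppages; refcounts: pp0:1 pp1:1 pp2:1 pp3:1

Answer: 4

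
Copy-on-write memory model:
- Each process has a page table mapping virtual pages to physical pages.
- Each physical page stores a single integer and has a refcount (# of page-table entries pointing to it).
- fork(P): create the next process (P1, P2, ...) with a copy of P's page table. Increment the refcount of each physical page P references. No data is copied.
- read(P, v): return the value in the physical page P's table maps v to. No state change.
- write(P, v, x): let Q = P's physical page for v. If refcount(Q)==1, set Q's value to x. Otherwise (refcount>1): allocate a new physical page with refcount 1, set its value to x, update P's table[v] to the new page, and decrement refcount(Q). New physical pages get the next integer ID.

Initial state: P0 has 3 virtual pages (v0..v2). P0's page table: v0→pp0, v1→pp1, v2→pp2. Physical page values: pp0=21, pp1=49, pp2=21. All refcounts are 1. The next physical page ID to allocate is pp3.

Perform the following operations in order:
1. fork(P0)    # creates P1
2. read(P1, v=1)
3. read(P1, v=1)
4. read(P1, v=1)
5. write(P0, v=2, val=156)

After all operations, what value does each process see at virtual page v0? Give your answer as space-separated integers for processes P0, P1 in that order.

Op 1: fork(P0) -> P1. 3 ppages; refcounts: pp0:2 pp1:2 pp2:2
Op 2: read(P1, v1) -> 49. No state change.
Op 3: read(P1, v1) -> 49. No state change.
Op 4: read(P1, v1) -> 49. No state change.
Op 5: write(P0, v2, 156). refcount(pp2)=2>1 -> COPY to pp3. 4 ppages; refcounts: pp0:2 pp1:2 pp2:1 pp3:1
P0: v0 -> pp0 = 21
P1: v0 -> pp0 = 21

Answer: 21 21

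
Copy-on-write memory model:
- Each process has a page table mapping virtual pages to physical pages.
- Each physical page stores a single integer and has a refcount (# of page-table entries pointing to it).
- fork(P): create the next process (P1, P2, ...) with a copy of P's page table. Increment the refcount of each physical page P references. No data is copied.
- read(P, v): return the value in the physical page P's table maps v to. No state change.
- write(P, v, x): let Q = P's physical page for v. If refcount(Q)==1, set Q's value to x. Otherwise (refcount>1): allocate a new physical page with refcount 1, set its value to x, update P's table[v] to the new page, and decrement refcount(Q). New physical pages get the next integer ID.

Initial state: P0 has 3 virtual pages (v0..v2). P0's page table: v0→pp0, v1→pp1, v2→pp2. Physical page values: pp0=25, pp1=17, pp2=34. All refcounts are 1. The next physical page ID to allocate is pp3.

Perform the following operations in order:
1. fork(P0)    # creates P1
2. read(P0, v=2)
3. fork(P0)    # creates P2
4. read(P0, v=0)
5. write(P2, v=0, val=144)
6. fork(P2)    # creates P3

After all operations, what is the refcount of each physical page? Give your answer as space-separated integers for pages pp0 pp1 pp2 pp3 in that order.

Answer: 2 4 4 2

Derivation:
Op 1: fork(P0) -> P1. 3 ppages; refcounts: pp0:2 pp1:2 pp2:2
Op 2: read(P0, v2) -> 34. No state change.
Op 3: fork(P0) -> P2. 3 ppages; refcounts: pp0:3 pp1:3 pp2:3
Op 4: read(P0, v0) -> 25. No state change.
Op 5: write(P2, v0, 144). refcount(pp0)=3>1 -> COPY to pp3. 4 ppages; refcounts: pp0:2 pp1:3 pp2:3 pp3:1
Op 6: fork(P2) -> P3. 4 ppages; refcounts: pp0:2 pp1:4 pp2:4 pp3:2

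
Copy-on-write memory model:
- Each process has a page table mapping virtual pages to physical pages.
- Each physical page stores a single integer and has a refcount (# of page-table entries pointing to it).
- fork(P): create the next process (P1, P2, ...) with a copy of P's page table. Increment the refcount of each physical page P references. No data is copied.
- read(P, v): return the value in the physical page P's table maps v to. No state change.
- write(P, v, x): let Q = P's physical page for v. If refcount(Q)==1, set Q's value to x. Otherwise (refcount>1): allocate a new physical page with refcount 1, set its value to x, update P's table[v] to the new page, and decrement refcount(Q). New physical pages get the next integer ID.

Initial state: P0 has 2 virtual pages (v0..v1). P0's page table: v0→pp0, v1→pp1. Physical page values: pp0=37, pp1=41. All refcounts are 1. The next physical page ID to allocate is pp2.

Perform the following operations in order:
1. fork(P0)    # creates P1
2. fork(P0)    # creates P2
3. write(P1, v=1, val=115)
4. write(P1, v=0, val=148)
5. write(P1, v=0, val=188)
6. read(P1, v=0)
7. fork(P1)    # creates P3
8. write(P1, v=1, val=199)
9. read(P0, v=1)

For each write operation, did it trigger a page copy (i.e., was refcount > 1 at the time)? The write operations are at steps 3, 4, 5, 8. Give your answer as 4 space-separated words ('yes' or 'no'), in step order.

Op 1: fork(P0) -> P1. 2 ppages; refcounts: pp0:2 pp1:2
Op 2: fork(P0) -> P2. 2 ppages; refcounts: pp0:3 pp1:3
Op 3: write(P1, v1, 115). refcount(pp1)=3>1 -> COPY to pp2. 3 ppages; refcounts: pp0:3 pp1:2 pp2:1
Op 4: write(P1, v0, 148). refcount(pp0)=3>1 -> COPY to pp3. 4 ppages; refcounts: pp0:2 pp1:2 pp2:1 pp3:1
Op 5: write(P1, v0, 188). refcount(pp3)=1 -> write in place. 4 ppages; refcounts: pp0:2 pp1:2 pp2:1 pp3:1
Op 6: read(P1, v0) -> 188. No state change.
Op 7: fork(P1) -> P3. 4 ppages; refcounts: pp0:2 pp1:2 pp2:2 pp3:2
Op 8: write(P1, v1, 199). refcount(pp2)=2>1 -> COPY to pp4. 5 ppages; refcounts: pp0:2 pp1:2 pp2:1 pp3:2 pp4:1
Op 9: read(P0, v1) -> 41. No state change.

yes yes no yes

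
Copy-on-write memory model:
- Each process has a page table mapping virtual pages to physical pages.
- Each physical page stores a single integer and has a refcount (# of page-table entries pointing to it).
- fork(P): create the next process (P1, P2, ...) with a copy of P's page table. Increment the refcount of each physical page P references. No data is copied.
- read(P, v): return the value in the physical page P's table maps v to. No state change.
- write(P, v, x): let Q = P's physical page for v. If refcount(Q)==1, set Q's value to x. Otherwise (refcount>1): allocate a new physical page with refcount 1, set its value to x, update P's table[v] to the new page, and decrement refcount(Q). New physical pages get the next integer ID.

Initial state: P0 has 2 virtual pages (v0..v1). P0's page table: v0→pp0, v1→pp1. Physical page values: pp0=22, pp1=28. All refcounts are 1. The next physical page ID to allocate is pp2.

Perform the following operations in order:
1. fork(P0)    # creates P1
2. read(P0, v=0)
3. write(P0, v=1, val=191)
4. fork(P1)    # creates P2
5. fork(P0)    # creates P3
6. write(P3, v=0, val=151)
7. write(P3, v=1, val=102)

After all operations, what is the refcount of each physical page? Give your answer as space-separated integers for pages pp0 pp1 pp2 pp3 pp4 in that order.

Answer: 3 2 1 1 1

Derivation:
Op 1: fork(P0) -> P1. 2 ppages; refcounts: pp0:2 pp1:2
Op 2: read(P0, v0) -> 22. No state change.
Op 3: write(P0, v1, 191). refcount(pp1)=2>1 -> COPY to pp2. 3 ppages; refcounts: pp0:2 pp1:1 pp2:1
Op 4: fork(P1) -> P2. 3 ppages; refcounts: pp0:3 pp1:2 pp2:1
Op 5: fork(P0) -> P3. 3 ppages; refcounts: pp0:4 pp1:2 pp2:2
Op 6: write(P3, v0, 151). refcount(pp0)=4>1 -> COPY to pp3. 4 ppages; refcounts: pp0:3 pp1:2 pp2:2 pp3:1
Op 7: write(P3, v1, 102). refcount(pp2)=2>1 -> COPY to pp4. 5 ppages; refcounts: pp0:3 pp1:2 pp2:1 pp3:1 pp4:1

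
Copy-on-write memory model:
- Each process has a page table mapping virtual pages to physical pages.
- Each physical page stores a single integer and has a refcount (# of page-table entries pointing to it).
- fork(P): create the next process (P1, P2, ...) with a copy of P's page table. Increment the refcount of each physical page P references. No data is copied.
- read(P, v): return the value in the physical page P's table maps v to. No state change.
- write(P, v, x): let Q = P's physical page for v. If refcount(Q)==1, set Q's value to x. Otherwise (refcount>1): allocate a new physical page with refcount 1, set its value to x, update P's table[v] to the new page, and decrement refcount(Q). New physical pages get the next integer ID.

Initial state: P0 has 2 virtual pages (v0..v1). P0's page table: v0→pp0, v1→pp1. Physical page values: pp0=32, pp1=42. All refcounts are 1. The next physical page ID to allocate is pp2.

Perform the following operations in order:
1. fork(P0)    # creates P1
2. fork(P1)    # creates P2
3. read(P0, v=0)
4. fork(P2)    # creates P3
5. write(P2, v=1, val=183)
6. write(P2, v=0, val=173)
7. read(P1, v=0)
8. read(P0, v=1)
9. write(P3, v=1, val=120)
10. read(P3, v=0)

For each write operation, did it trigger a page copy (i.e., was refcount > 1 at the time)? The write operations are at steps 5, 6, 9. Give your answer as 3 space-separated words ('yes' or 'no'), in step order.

Op 1: fork(P0) -> P1. 2 ppages; refcounts: pp0:2 pp1:2
Op 2: fork(P1) -> P2. 2 ppages; refcounts: pp0:3 pp1:3
Op 3: read(P0, v0) -> 32. No state change.
Op 4: fork(P2) -> P3. 2 ppages; refcounts: pp0:4 pp1:4
Op 5: write(P2, v1, 183). refcount(pp1)=4>1 -> COPY to pp2. 3 ppages; refcounts: pp0:4 pp1:3 pp2:1
Op 6: write(P2, v0, 173). refcount(pp0)=4>1 -> COPY to pp3. 4 ppages; refcounts: pp0:3 pp1:3 pp2:1 pp3:1
Op 7: read(P1, v0) -> 32. No state change.
Op 8: read(P0, v1) -> 42. No state change.
Op 9: write(P3, v1, 120). refcount(pp1)=3>1 -> COPY to pp4. 5 ppages; refcounts: pp0:3 pp1:2 pp2:1 pp3:1 pp4:1
Op 10: read(P3, v0) -> 32. No state change.

yes yes yes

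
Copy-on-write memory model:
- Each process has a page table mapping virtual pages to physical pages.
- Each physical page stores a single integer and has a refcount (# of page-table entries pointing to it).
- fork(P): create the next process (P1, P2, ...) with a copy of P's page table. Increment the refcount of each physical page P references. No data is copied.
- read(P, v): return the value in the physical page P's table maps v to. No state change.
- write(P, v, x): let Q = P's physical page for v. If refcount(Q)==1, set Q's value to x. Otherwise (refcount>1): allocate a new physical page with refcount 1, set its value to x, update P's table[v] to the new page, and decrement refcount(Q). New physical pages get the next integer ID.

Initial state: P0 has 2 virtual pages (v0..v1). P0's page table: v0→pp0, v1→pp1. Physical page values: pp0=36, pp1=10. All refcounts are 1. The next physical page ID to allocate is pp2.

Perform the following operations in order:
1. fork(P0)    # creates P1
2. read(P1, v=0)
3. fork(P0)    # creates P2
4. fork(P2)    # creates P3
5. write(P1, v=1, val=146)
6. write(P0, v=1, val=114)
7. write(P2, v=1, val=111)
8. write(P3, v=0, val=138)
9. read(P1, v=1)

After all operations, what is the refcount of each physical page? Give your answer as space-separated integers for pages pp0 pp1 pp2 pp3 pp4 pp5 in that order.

Answer: 3 1 1 1 1 1

Derivation:
Op 1: fork(P0) -> P1. 2 ppages; refcounts: pp0:2 pp1:2
Op 2: read(P1, v0) -> 36. No state change.
Op 3: fork(P0) -> P2. 2 ppages; refcounts: pp0:3 pp1:3
Op 4: fork(P2) -> P3. 2 ppages; refcounts: pp0:4 pp1:4
Op 5: write(P1, v1, 146). refcount(pp1)=4>1 -> COPY to pp2. 3 ppages; refcounts: pp0:4 pp1:3 pp2:1
Op 6: write(P0, v1, 114). refcount(pp1)=3>1 -> COPY to pp3. 4 ppages; refcounts: pp0:4 pp1:2 pp2:1 pp3:1
Op 7: write(P2, v1, 111). refcount(pp1)=2>1 -> COPY to pp4. 5 ppages; refcounts: pp0:4 pp1:1 pp2:1 pp3:1 pp4:1
Op 8: write(P3, v0, 138). refcount(pp0)=4>1 -> COPY to pp5. 6 ppages; refcounts: pp0:3 pp1:1 pp2:1 pp3:1 pp4:1 pp5:1
Op 9: read(P1, v1) -> 146. No state change.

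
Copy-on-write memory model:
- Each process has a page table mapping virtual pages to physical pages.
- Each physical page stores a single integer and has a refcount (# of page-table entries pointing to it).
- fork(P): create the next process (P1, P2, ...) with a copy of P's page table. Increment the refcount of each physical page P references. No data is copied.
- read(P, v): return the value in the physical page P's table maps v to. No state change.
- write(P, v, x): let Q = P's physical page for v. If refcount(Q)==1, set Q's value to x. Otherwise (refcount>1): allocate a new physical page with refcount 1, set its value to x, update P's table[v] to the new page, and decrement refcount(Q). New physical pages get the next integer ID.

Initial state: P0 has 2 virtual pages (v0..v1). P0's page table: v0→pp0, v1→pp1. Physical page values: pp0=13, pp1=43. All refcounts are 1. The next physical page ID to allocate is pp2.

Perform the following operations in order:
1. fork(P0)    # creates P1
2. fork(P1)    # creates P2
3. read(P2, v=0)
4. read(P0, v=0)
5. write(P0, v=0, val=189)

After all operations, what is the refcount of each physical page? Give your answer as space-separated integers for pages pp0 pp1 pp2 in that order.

Op 1: fork(P0) -> P1. 2 ppages; refcounts: pp0:2 pp1:2
Op 2: fork(P1) -> P2. 2 ppages; refcounts: pp0:3 pp1:3
Op 3: read(P2, v0) -> 13. No state change.
Op 4: read(P0, v0) -> 13. No state change.
Op 5: write(P0, v0, 189). refcount(pp0)=3>1 -> COPY to pp2. 3 ppages; refcounts: pp0:2 pp1:3 pp2:1

Answer: 2 3 1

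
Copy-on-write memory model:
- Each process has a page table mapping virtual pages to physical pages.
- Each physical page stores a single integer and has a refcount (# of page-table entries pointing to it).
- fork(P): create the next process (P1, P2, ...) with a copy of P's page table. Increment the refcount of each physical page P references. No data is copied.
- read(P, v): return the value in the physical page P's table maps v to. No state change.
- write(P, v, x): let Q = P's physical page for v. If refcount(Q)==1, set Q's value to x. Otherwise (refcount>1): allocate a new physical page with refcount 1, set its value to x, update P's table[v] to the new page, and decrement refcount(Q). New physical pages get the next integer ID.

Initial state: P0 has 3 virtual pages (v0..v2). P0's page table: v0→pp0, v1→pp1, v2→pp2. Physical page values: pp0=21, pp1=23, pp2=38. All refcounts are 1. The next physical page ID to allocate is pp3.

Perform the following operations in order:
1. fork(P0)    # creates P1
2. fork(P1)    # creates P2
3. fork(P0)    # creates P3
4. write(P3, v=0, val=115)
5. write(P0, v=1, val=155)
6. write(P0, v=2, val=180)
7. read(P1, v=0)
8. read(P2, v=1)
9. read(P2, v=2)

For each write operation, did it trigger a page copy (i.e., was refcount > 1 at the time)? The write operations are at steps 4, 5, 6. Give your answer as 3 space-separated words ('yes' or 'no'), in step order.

Op 1: fork(P0) -> P1. 3 ppages; refcounts: pp0:2 pp1:2 pp2:2
Op 2: fork(P1) -> P2. 3 ppages; refcounts: pp0:3 pp1:3 pp2:3
Op 3: fork(P0) -> P3. 3 ppages; refcounts: pp0:4 pp1:4 pp2:4
Op 4: write(P3, v0, 115). refcount(pp0)=4>1 -> COPY to pp3. 4 ppages; refcounts: pp0:3 pp1:4 pp2:4 pp3:1
Op 5: write(P0, v1, 155). refcount(pp1)=4>1 -> COPY to pp4. 5 ppages; refcounts: pp0:3 pp1:3 pp2:4 pp3:1 pp4:1
Op 6: write(P0, v2, 180). refcount(pp2)=4>1 -> COPY to pp5. 6 ppages; refcounts: pp0:3 pp1:3 pp2:3 pp3:1 pp4:1 pp5:1
Op 7: read(P1, v0) -> 21. No state change.
Op 8: read(P2, v1) -> 23. No state change.
Op 9: read(P2, v2) -> 38. No state change.

yes yes yes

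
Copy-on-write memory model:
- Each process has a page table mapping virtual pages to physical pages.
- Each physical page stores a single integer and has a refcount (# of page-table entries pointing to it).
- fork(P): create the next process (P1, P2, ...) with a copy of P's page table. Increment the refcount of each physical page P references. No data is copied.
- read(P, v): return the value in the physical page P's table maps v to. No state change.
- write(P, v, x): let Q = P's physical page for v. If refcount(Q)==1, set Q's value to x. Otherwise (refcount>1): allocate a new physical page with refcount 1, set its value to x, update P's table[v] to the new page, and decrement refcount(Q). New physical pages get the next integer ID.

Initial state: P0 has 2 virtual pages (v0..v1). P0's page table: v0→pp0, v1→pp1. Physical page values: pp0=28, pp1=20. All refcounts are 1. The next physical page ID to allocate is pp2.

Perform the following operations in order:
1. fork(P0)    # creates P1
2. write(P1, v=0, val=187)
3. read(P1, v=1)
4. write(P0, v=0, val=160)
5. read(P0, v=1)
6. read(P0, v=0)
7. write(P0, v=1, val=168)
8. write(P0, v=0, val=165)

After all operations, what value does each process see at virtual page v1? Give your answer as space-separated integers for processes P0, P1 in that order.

Op 1: fork(P0) -> P1. 2 ppages; refcounts: pp0:2 pp1:2
Op 2: write(P1, v0, 187). refcount(pp0)=2>1 -> COPY to pp2. 3 ppages; refcounts: pp0:1 pp1:2 pp2:1
Op 3: read(P1, v1) -> 20. No state change.
Op 4: write(P0, v0, 160). refcount(pp0)=1 -> write in place. 3 ppages; refcounts: pp0:1 pp1:2 pp2:1
Op 5: read(P0, v1) -> 20. No state change.
Op 6: read(P0, v0) -> 160. No state change.
Op 7: write(P0, v1, 168). refcount(pp1)=2>1 -> COPY to pp3. 4 ppages; refcounts: pp0:1 pp1:1 pp2:1 pp3:1
Op 8: write(P0, v0, 165). refcount(pp0)=1 -> write in place. 4 ppages; refcounts: pp0:1 pp1:1 pp2:1 pp3:1
P0: v1 -> pp3 = 168
P1: v1 -> pp1 = 20

Answer: 168 20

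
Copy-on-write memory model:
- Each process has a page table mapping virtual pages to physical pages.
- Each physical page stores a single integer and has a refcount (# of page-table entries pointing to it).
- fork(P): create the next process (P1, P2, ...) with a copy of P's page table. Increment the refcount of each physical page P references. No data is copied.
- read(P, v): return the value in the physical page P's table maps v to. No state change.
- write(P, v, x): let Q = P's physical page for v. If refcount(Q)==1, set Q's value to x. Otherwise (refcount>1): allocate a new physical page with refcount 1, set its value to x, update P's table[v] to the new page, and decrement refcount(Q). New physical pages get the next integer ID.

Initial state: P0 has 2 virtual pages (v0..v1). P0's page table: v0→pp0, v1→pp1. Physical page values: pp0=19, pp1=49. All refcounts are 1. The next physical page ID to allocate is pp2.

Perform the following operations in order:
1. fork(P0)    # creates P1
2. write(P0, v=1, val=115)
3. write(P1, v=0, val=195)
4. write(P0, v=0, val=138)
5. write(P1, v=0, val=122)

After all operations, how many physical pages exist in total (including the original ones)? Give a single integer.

Op 1: fork(P0) -> P1. 2 ppages; refcounts: pp0:2 pp1:2
Op 2: write(P0, v1, 115). refcount(pp1)=2>1 -> COPY to pp2. 3 ppages; refcounts: pp0:2 pp1:1 pp2:1
Op 3: write(P1, v0, 195). refcount(pp0)=2>1 -> COPY to pp3. 4 ppages; refcounts: pp0:1 pp1:1 pp2:1 pp3:1
Op 4: write(P0, v0, 138). refcount(pp0)=1 -> write in place. 4 ppages; refcounts: pp0:1 pp1:1 pp2:1 pp3:1
Op 5: write(P1, v0, 122). refcount(pp3)=1 -> write in place. 4 ppages; refcounts: pp0:1 pp1:1 pp2:1 pp3:1

Answer: 4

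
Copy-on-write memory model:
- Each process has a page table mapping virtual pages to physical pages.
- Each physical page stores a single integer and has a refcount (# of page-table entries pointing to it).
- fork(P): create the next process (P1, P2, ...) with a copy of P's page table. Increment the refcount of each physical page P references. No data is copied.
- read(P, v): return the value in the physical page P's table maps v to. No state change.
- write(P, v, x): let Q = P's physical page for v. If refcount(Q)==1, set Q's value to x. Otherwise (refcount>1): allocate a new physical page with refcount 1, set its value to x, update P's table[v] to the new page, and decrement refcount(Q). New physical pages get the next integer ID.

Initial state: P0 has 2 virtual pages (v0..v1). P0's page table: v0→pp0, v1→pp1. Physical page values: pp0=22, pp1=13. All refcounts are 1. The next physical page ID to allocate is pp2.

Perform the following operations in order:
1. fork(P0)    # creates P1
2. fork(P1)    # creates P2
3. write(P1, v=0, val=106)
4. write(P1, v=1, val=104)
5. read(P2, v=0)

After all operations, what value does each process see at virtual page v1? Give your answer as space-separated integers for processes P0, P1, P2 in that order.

Answer: 13 104 13

Derivation:
Op 1: fork(P0) -> P1. 2 ppages; refcounts: pp0:2 pp1:2
Op 2: fork(P1) -> P2. 2 ppages; refcounts: pp0:3 pp1:3
Op 3: write(P1, v0, 106). refcount(pp0)=3>1 -> COPY to pp2. 3 ppages; refcounts: pp0:2 pp1:3 pp2:1
Op 4: write(P1, v1, 104). refcount(pp1)=3>1 -> COPY to pp3. 4 ppages; refcounts: pp0:2 pp1:2 pp2:1 pp3:1
Op 5: read(P2, v0) -> 22. No state change.
P0: v1 -> pp1 = 13
P1: v1 -> pp3 = 104
P2: v1 -> pp1 = 13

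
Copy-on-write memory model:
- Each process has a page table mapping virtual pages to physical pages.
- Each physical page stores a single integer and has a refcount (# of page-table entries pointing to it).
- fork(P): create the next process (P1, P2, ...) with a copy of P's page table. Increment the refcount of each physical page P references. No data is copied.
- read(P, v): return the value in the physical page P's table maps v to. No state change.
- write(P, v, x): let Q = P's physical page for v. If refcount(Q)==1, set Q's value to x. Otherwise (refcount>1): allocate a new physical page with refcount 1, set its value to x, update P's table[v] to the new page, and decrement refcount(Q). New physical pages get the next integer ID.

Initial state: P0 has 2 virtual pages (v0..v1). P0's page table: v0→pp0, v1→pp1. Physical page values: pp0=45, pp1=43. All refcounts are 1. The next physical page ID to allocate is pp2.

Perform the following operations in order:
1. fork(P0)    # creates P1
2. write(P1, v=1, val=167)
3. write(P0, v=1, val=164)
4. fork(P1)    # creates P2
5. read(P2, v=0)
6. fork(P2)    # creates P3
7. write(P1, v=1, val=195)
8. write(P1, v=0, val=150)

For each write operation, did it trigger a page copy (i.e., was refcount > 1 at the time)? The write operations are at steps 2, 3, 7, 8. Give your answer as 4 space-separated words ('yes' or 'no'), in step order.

Op 1: fork(P0) -> P1. 2 ppages; refcounts: pp0:2 pp1:2
Op 2: write(P1, v1, 167). refcount(pp1)=2>1 -> COPY to pp2. 3 ppages; refcounts: pp0:2 pp1:1 pp2:1
Op 3: write(P0, v1, 164). refcount(pp1)=1 -> write in place. 3 ppages; refcounts: pp0:2 pp1:1 pp2:1
Op 4: fork(P1) -> P2. 3 ppages; refcounts: pp0:3 pp1:1 pp2:2
Op 5: read(P2, v0) -> 45. No state change.
Op 6: fork(P2) -> P3. 3 ppages; refcounts: pp0:4 pp1:1 pp2:3
Op 7: write(P1, v1, 195). refcount(pp2)=3>1 -> COPY to pp3. 4 ppages; refcounts: pp0:4 pp1:1 pp2:2 pp3:1
Op 8: write(P1, v0, 150). refcount(pp0)=4>1 -> COPY to pp4. 5 ppages; refcounts: pp0:3 pp1:1 pp2:2 pp3:1 pp4:1

yes no yes yes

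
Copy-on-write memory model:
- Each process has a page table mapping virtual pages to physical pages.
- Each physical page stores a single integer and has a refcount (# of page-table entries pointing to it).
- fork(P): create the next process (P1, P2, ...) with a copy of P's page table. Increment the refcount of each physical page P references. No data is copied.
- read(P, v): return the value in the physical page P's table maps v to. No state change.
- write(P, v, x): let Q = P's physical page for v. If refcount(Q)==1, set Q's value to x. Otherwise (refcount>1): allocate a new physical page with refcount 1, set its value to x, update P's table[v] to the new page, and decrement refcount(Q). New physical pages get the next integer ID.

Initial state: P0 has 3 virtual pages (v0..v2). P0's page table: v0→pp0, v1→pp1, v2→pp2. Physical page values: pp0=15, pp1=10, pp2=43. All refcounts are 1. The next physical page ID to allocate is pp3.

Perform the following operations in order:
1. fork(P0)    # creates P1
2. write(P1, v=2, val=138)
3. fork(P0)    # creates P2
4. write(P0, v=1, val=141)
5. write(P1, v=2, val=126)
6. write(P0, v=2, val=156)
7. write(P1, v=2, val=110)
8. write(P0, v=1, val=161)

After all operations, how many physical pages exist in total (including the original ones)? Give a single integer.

Op 1: fork(P0) -> P1. 3 ppages; refcounts: pp0:2 pp1:2 pp2:2
Op 2: write(P1, v2, 138). refcount(pp2)=2>1 -> COPY to pp3. 4 ppages; refcounts: pp0:2 pp1:2 pp2:1 pp3:1
Op 3: fork(P0) -> P2. 4 ppages; refcounts: pp0:3 pp1:3 pp2:2 pp3:1
Op 4: write(P0, v1, 141). refcount(pp1)=3>1 -> COPY to pp4. 5 ppages; refcounts: pp0:3 pp1:2 pp2:2 pp3:1 pp4:1
Op 5: write(P1, v2, 126). refcount(pp3)=1 -> write in place. 5 ppages; refcounts: pp0:3 pp1:2 pp2:2 pp3:1 pp4:1
Op 6: write(P0, v2, 156). refcount(pp2)=2>1 -> COPY to pp5. 6 ppages; refcounts: pp0:3 pp1:2 pp2:1 pp3:1 pp4:1 pp5:1
Op 7: write(P1, v2, 110). refcount(pp3)=1 -> write in place. 6 ppages; refcounts: pp0:3 pp1:2 pp2:1 pp3:1 pp4:1 pp5:1
Op 8: write(P0, v1, 161). refcount(pp4)=1 -> write in place. 6 ppages; refcounts: pp0:3 pp1:2 pp2:1 pp3:1 pp4:1 pp5:1

Answer: 6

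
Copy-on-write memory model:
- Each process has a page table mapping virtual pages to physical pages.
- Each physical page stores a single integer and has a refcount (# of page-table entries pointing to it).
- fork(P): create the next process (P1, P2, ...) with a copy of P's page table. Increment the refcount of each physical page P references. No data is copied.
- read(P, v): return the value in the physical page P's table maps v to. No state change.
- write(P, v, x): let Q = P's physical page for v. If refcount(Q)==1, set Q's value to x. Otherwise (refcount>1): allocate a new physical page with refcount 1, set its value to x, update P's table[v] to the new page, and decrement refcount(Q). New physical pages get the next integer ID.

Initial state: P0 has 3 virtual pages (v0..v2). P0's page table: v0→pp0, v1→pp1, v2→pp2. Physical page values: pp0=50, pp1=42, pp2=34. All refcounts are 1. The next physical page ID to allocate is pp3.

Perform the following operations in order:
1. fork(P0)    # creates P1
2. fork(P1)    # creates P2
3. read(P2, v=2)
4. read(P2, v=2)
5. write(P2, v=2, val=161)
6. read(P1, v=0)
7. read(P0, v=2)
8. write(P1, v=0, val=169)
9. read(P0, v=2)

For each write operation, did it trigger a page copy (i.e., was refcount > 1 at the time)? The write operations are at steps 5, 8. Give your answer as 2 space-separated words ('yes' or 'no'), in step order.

Op 1: fork(P0) -> P1. 3 ppages; refcounts: pp0:2 pp1:2 pp2:2
Op 2: fork(P1) -> P2. 3 ppages; refcounts: pp0:3 pp1:3 pp2:3
Op 3: read(P2, v2) -> 34. No state change.
Op 4: read(P2, v2) -> 34. No state change.
Op 5: write(P2, v2, 161). refcount(pp2)=3>1 -> COPY to pp3. 4 ppages; refcounts: pp0:3 pp1:3 pp2:2 pp3:1
Op 6: read(P1, v0) -> 50. No state change.
Op 7: read(P0, v2) -> 34. No state change.
Op 8: write(P1, v0, 169). refcount(pp0)=3>1 -> COPY to pp4. 5 ppages; refcounts: pp0:2 pp1:3 pp2:2 pp3:1 pp4:1
Op 9: read(P0, v2) -> 34. No state change.

yes yes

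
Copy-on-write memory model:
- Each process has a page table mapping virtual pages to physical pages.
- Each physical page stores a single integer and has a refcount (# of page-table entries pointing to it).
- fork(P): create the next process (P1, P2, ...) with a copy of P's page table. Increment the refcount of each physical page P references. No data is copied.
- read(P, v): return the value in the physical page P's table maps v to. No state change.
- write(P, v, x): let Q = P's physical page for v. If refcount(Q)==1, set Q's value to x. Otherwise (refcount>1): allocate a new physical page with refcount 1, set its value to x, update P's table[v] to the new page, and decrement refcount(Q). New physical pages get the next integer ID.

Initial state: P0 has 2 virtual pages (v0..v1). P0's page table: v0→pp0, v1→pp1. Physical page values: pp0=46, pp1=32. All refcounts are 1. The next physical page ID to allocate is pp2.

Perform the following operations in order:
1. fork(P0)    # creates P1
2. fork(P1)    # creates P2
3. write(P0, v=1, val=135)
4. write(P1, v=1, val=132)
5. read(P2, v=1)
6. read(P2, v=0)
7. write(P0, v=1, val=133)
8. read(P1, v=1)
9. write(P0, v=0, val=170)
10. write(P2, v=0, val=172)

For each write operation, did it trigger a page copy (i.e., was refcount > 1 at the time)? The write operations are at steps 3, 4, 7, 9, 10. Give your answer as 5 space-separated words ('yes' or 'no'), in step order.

Op 1: fork(P0) -> P1. 2 ppages; refcounts: pp0:2 pp1:2
Op 2: fork(P1) -> P2. 2 ppages; refcounts: pp0:3 pp1:3
Op 3: write(P0, v1, 135). refcount(pp1)=3>1 -> COPY to pp2. 3 ppages; refcounts: pp0:3 pp1:2 pp2:1
Op 4: write(P1, v1, 132). refcount(pp1)=2>1 -> COPY to pp3. 4 ppages; refcounts: pp0:3 pp1:1 pp2:1 pp3:1
Op 5: read(P2, v1) -> 32. No state change.
Op 6: read(P2, v0) -> 46. No state change.
Op 7: write(P0, v1, 133). refcount(pp2)=1 -> write in place. 4 ppages; refcounts: pp0:3 pp1:1 pp2:1 pp3:1
Op 8: read(P1, v1) -> 132. No state change.
Op 9: write(P0, v0, 170). refcount(pp0)=3>1 -> COPY to pp4. 5 ppages; refcounts: pp0:2 pp1:1 pp2:1 pp3:1 pp4:1
Op 10: write(P2, v0, 172). refcount(pp0)=2>1 -> COPY to pp5. 6 ppages; refcounts: pp0:1 pp1:1 pp2:1 pp3:1 pp4:1 pp5:1

yes yes no yes yes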